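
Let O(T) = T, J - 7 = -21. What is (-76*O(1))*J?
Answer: 1064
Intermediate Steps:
J = -14 (J = 7 - 21 = -14)
(-76*O(1))*J = -76*1*(-14) = -76*(-14) = 1064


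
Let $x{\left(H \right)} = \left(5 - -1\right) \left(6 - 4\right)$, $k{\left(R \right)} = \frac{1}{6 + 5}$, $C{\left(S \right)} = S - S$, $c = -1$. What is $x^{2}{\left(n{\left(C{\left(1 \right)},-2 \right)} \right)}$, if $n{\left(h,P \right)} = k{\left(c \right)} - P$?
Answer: $144$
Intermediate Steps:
$C{\left(S \right)} = 0$
$k{\left(R \right)} = \frac{1}{11}$
$n{\left(h,P \right)} = \frac{1}{11} - P$
$x{\left(H \right)} = 12$ ($x{\left(H \right)} = \left(5 + 1\right) 2 = 6 \cdot 2 = 12$)
$x^{2}{\left(n{\left(C{\left(1 \right)},-2 \right)} \right)} = 12^{2} = 144$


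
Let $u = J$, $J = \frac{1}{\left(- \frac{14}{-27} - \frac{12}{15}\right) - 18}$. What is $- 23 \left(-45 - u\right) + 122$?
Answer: $\frac{2852371}{2468} \approx 1155.7$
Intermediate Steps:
$J = - \frac{135}{2468}$ ($J = \frac{1}{\left(\left(-14\right) \left(- \frac{1}{27}\right) - \frac{4}{5}\right) - 18} = \frac{1}{\left(\frac{14}{27} - \frac{4}{5}\right) - 18} = \frac{1}{- \frac{38}{135} - 18} = \frac{1}{- \frac{2468}{135}} = - \frac{135}{2468} \approx -0.0547$)
$u = - \frac{135}{2468} \approx -0.0547$
$- 23 \left(-45 - u\right) + 122 = - 23 \left(-45 - - \frac{135}{2468}\right) + 122 = - 23 \left(-45 + \frac{135}{2468}\right) + 122 = \left(-23\right) \left(- \frac{110925}{2468}\right) + 122 = \frac{2551275}{2468} + 122 = \frac{2852371}{2468}$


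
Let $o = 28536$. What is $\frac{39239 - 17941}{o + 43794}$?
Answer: $\frac{10649}{36165} \approx 0.29446$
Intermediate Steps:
$\frac{39239 - 17941}{o + 43794} = \frac{39239 - 17941}{28536 + 43794} = \frac{21298}{72330} = 21298 \cdot \frac{1}{72330} = \frac{10649}{36165}$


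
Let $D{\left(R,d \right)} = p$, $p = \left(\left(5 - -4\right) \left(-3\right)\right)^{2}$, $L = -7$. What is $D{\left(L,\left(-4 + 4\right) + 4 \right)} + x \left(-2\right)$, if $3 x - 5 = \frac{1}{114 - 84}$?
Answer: $\frac{32654}{45} \approx 725.64$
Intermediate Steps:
$x = \frac{151}{90}$ ($x = \frac{5}{3} + \frac{1}{3 \left(114 - 84\right)} = \frac{5}{3} + \frac{1}{3 \cdot 30} = \frac{5}{3} + \frac{1}{3} \cdot \frac{1}{30} = \frac{5}{3} + \frac{1}{90} = \frac{151}{90} \approx 1.6778$)
$p = 729$ ($p = \left(\left(5 + 4\right) \left(-3\right)\right)^{2} = \left(9 \left(-3\right)\right)^{2} = \left(-27\right)^{2} = 729$)
$D{\left(R,d \right)} = 729$
$D{\left(L,\left(-4 + 4\right) + 4 \right)} + x \left(-2\right) = 729 + \frac{151}{90} \left(-2\right) = 729 - \frac{151}{45} = \frac{32654}{45}$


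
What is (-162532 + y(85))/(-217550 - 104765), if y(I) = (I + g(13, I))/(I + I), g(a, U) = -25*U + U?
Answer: 46441/92090 ≈ 0.50430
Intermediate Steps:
g(a, U) = -24*U
y(I) = -23/2 (y(I) = (I - 24*I)/(I + I) = (-23*I)/((2*I)) = (-23*I)*(1/(2*I)) = -23/2)
(-162532 + y(85))/(-217550 - 104765) = (-162532 - 23/2)/(-217550 - 104765) = -325087/2/(-322315) = -325087/2*(-1/322315) = 46441/92090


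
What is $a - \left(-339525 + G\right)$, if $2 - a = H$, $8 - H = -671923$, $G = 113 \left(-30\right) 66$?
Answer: $-108664$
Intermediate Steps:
$G = -223740$ ($G = \left(-3390\right) 66 = -223740$)
$H = 671931$ ($H = 8 - -671923 = 8 + 671923 = 671931$)
$a = -671929$ ($a = 2 - 671931 = -671929$)
$a - \left(-339525 + G\right) = -671929 - \left(-339525 - 223740\right) = -671929 - -563265 = -671929 + 563265 = -108664$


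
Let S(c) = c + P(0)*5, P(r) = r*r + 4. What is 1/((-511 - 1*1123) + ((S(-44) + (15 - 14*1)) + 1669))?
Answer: 1/12 ≈ 0.083333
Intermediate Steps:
P(r) = 4 + r² (P(r) = r² + 4 = 4 + r²)
S(c) = 20 + c (S(c) = c + (4 + 0²)*5 = c + (4 + 0)*5 = c + 4*5 = c + 20 = 20 + c)
1/((-511 - 1*1123) + ((S(-44) + (15 - 14*1)) + 1669)) = 1/((-511 - 1*1123) + (((20 - 44) + (15 - 14*1)) + 1669)) = 1/((-511 - 1123) + ((-24 + (15 - 14)) + 1669)) = 1/(-1634 + ((-24 + 1) + 1669)) = 1/(-1634 + (-23 + 1669)) = 1/(-1634 + 1646) = 1/12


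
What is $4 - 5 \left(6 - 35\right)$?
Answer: $149$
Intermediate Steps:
$4 - 5 \left(6 - 35\right) = 4 - -145 = 4 + 145 = 149$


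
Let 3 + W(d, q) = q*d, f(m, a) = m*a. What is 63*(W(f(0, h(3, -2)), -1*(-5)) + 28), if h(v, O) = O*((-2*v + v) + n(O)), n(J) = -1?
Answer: 1575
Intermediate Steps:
h(v, O) = O*(-1 - v) (h(v, O) = O*((-2*v + v) - 1) = O*(-v - 1) = O*(-1 - v))
f(m, a) = a*m
W(d, q) = -3 + d*q (W(d, q) = -3 + q*d = -3 + d*q)
63*(W(f(0, h(3, -2)), -1*(-5)) + 28) = 63*((-3 + (-1*(-2)*(1 + 3)*0)*(-1*(-5))) + 28) = 63*((-3 + (-1*(-2)*4*0)*5) + 28) = 63*((-3 + (8*0)*5) + 28) = 63*((-3 + 0*5) + 28) = 63*((-3 + 0) + 28) = 63*(-3 + 28) = 63*25 = 1575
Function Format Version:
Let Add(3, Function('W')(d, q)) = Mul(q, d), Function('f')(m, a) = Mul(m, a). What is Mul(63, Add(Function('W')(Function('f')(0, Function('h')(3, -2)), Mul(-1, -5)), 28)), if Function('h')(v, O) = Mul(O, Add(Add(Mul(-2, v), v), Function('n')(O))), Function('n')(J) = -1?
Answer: 1575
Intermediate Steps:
Function('h')(v, O) = Mul(O, Add(-1, Mul(-1, v))) (Function('h')(v, O) = Mul(O, Add(Add(Mul(-2, v), v), -1)) = Mul(O, Add(Mul(-1, v), -1)) = Mul(O, Add(-1, Mul(-1, v))))
Function('f')(m, a) = Mul(a, m)
Function('W')(d, q) = Add(-3, Mul(d, q)) (Function('W')(d, q) = Add(-3, Mul(q, d)) = Add(-3, Mul(d, q)))
Mul(63, Add(Function('W')(Function('f')(0, Function('h')(3, -2)), Mul(-1, -5)), 28)) = Mul(63, Add(Add(-3, Mul(Mul(Mul(-1, -2, Add(1, 3)), 0), Mul(-1, -5))), 28)) = Mul(63, Add(Add(-3, Mul(Mul(Mul(-1, -2, 4), 0), 5)), 28)) = Mul(63, Add(Add(-3, Mul(Mul(8, 0), 5)), 28)) = Mul(63, Add(Add(-3, Mul(0, 5)), 28)) = Mul(63, Add(Add(-3, 0), 28)) = Mul(63, Add(-3, 28)) = Mul(63, 25) = 1575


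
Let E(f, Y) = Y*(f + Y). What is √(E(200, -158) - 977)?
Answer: I*√7613 ≈ 87.253*I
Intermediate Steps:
E(f, Y) = Y*(Y + f)
√(E(200, -158) - 977) = √(-158*(-158 + 200) - 977) = √(-158*42 - 977) = √(-6636 - 977) = √(-7613) = I*√7613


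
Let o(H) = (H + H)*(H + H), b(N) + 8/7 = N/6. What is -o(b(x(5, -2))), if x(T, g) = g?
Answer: -3844/441 ≈ -8.7166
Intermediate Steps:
b(N) = -8/7 + N/6
o(H) = 4*H² (o(H) = (2*H)*(2*H) = 4*H²)
-o(b(x(5, -2))) = -4*(-8/7 + (⅙)*(-2))² = -4*(-8/7 - ⅓)² = -4*(-31/21)² = -4*961/441 = -1*3844/441 = -3844/441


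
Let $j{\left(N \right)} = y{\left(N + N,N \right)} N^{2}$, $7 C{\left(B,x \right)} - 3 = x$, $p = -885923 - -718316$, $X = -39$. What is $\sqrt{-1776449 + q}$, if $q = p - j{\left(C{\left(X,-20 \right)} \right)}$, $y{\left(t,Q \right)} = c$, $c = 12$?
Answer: $\frac{2 i \sqrt{23815553}}{7} \approx 1394.3 i$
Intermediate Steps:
$p = -167607$ ($p = -885923 + 718316 = -167607$)
$C{\left(B,x \right)} = \frac{3}{7} + \frac{x}{7}$
$y{\left(t,Q \right)} = 12$
$j{\left(N \right)} = 12 N^{2}$
$q = - \frac{8216211}{49}$ ($q = -167607 - 12 \left(\frac{3}{7} + \frac{1}{7} \left(-20\right)\right)^{2} = -167607 - 12 \left(\frac{3}{7} - \frac{20}{7}\right)^{2} = -167607 - 12 \left(- \frac{17}{7}\right)^{2} = -167607 - 12 \cdot \frac{289}{49} = -167607 - \frac{3468}{49} = - \frac{8216211}{49} \approx -1.6768 \cdot 10^{5}$)
$\sqrt{-1776449 + q} = \sqrt{-1776449 - \frac{8216211}{49}} = \sqrt{- \frac{95262212}{49}} = \frac{2 i \sqrt{23815553}}{7}$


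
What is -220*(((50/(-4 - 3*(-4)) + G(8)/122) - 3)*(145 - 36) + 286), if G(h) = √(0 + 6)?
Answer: -140855 - 11990*√6/61 ≈ -1.4134e+5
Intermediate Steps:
G(h) = √6
-220*(((50/(-4 - 3*(-4)) + G(8)/122) - 3)*(145 - 36) + 286) = -220*(((50/(-4 - 3*(-4)) + √6/122) - 3)*(145 - 36) + 286) = -220*(((50/(-4 + 12) + √6*(1/122)) - 3)*109 + 286) = -220*(((50/8 + √6/122) - 3)*109 + 286) = -220*(((50*(⅛) + √6/122) - 3)*109 + 286) = -220*(((25/4 + √6/122) - 3)*109 + 286) = -220*((13/4 + √6/122)*109 + 286) = -220*((1417/4 + 109*√6/122) + 286) = -220*(2561/4 + 109*√6/122) = -140855 - 11990*√6/61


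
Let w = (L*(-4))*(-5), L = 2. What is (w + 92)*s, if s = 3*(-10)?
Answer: -3960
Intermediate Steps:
s = -30
w = 40 (w = (2*(-4))*(-5) = -8*(-5) = 40)
(w + 92)*s = (40 + 92)*(-30) = 132*(-30) = -3960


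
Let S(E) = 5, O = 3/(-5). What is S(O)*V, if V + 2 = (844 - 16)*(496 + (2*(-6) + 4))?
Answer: 2020310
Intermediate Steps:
O = -⅗ (O = 3*(-⅕) = -⅗ ≈ -0.60000)
V = 404062 (V = -2 + (844 - 16)*(496 + (2*(-6) + 4)) = -2 + 828*(496 + (-12 + 4)) = -2 + 828*(496 - 8) = -2 + 828*488 = -2 + 404064 = 404062)
S(O)*V = 5*404062 = 2020310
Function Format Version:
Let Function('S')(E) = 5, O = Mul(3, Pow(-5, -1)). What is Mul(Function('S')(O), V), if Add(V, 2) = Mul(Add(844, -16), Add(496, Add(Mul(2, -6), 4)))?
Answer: 2020310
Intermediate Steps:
O = Rational(-3, 5) (O = Mul(3, Rational(-1, 5)) = Rational(-3, 5) ≈ -0.60000)
V = 404062 (V = Add(-2, Mul(Add(844, -16), Add(496, Add(Mul(2, -6), 4)))) = Add(-2, Mul(828, Add(496, Add(-12, 4)))) = Add(-2, Mul(828, Add(496, -8))) = Add(-2, Mul(828, 488)) = Add(-2, 404064) = 404062)
Mul(Function('S')(O), V) = Mul(5, 404062) = 2020310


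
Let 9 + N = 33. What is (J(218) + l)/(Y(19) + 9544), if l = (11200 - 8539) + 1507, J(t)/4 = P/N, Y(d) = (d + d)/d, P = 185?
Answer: 25193/57276 ≈ 0.43985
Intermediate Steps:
N = 24 (N = -9 + 33 = 24)
Y(d) = 2 (Y(d) = (2*d)/d = 2)
J(t) = 185/6 (J(t) = 4*(185/24) = 185/6)
l = 4168 (l = 2661 + 1507 = 4168)
(J(218) + l)/(Y(19) + 9544) = (185/6 + 4168)/(2 + 9544) = (25193/6)/9546 = (25193/6)*(1/9546) = 25193/57276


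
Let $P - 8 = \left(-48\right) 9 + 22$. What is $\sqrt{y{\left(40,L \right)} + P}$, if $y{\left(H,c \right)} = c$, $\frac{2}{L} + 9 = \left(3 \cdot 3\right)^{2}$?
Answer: $\frac{i \sqrt{14471}}{6} \approx 20.049 i$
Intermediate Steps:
$L = \frac{1}{36}$ ($L = \frac{2}{-9 + \left(3 \cdot 3\right)^{2}} = \frac{2}{-9 + 9^{2}} = \frac{2}{-9 + 81} = \frac{2}{72} = 2 \cdot \frac{1}{72} = \frac{1}{36} \approx 0.027778$)
$P = -402$ ($P = 8 + \left(\left(-48\right) 9 + 22\right) = 8 + \left(-432 + 22\right) = 8 - 410 = -402$)
$\sqrt{y{\left(40,L \right)} + P} = \sqrt{\frac{1}{36} - 402} = \sqrt{- \frac{14471}{36}} = \frac{i \sqrt{14471}}{6}$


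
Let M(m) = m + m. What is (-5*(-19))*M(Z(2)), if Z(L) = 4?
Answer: 760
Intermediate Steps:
M(m) = 2*m
(-5*(-19))*M(Z(2)) = (-5*(-19))*(2*4) = 95*8 = 760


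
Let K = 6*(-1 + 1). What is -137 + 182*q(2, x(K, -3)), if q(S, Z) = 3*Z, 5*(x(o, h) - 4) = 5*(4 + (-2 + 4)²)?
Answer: 6415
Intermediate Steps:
K = 0 (K = 6*0 = 0)
x(o, h) = 12 (x(o, h) = 4 + (5*(4 + (-2 + 4)²))/5 = 4 + (5*(4 + 2²))/5 = 4 + (5*(4 + 4))/5 = 4 + (5*8)/5 = 4 + (⅕)*40 = 4 + 8 = 12)
-137 + 182*q(2, x(K, -3)) = -137 + 182*(3*12) = -137 + 182*36 = -137 + 6552 = 6415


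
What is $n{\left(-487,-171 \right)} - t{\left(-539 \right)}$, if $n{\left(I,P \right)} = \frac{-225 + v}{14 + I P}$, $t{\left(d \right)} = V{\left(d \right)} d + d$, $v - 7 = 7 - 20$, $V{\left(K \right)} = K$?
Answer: $- \frac{24152890993}{83291} \approx -2.8998 \cdot 10^{5}$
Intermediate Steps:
$v = -6$ ($v = 7 + \left(7 - 20\right) = 7 - 13 = -6$)
$t{\left(d \right)} = d + d^{2}$ ($t{\left(d \right)} = d d + d = d^{2} + d = d + d^{2}$)
$n{\left(I,P \right)} = - \frac{231}{14 + I P}$ ($n{\left(I,P \right)} = \frac{-225 - 6}{14 + I P} = - \frac{231}{14 + I P}$)
$n{\left(-487,-171 \right)} - t{\left(-539 \right)} = - \frac{231}{14 - -83277} - - 539 \left(1 - 539\right) = - \frac{231}{14 + 83277} - \left(-539\right) \left(-538\right) = - \frac{231}{83291} - 289982 = - \frac{24152890993}{83291}$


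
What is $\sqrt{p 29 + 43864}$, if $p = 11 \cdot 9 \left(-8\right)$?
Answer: $4 \sqrt{1306} \approx 144.55$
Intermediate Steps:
$p = -792$ ($p = 99 \left(-8\right) = -792$)
$\sqrt{p 29 + 43864} = \sqrt{\left(-792\right) 29 + 43864} = \sqrt{-22968 + 43864} = \sqrt{20896} = 4 \sqrt{1306}$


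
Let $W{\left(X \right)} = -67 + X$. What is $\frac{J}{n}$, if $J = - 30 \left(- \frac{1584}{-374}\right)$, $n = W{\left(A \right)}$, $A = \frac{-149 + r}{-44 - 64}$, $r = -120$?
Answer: $\frac{233280}{118439} \approx 1.9696$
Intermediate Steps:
$A = \frac{269}{108}$ ($A = \frac{-149 - 120}{-44 - 64} = - \frac{269}{-108} = \left(-269\right) \left(- \frac{1}{108}\right) = \frac{269}{108} \approx 2.4907$)
$n = - \frac{6967}{108}$ ($n = -67 + \frac{269}{108} = - \frac{6967}{108} \approx -64.509$)
$J = - \frac{2160}{17}$ ($J = - 30 \left(\left(-1584\right) \left(- \frac{1}{374}\right)\right) = \left(-30\right) \frac{72}{17} = - \frac{2160}{17} \approx -127.06$)
$\frac{J}{n} = - \frac{2160}{17 \left(- \frac{6967}{108}\right)} = \left(- \frac{2160}{17}\right) \left(- \frac{108}{6967}\right) = \frac{233280}{118439}$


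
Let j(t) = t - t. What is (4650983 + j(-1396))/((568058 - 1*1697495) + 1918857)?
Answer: 4650983/789420 ≈ 5.8916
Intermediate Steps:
j(t) = 0
(4650983 + j(-1396))/((568058 - 1*1697495) + 1918857) = (4650983 + 0)/((568058 - 1*1697495) + 1918857) = 4650983/((568058 - 1697495) + 1918857) = 4650983/(-1129437 + 1918857) = 4650983/789420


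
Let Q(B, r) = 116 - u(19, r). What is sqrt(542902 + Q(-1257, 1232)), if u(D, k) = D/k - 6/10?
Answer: sqrt(1287822875185)/1540 ≈ 736.90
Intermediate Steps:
u(D, k) = -3/5 + D/k (u(D, k) = D/k - 6*1/10 = D/k - 3/5 = -3/5 + D/k)
Q(B, r) = 583/5 - 19/r (Q(B, r) = 116 - (-3/5 + 19/r) = 116 + (3/5 - 19/r) = 583/5 - 19/r)
sqrt(542902 + Q(-1257, 1232)) = sqrt(542902 + (583/5 - 19/1232)) = sqrt(542902 + 718161/6160) = sqrt(3344994481/6160) = sqrt(1287822875185)/1540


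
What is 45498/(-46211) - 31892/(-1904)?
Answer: 2914145/184844 ≈ 15.765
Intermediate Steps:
45498/(-46211) - 31892/(-1904) = 45498*(-1/46211) - 31892*(-1/1904) = -45498/46211 + 67/4 = 2914145/184844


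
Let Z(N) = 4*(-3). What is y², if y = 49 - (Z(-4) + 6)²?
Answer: 169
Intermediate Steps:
Z(N) = -12
y = 13 (y = 49 - (-12 + 6)² = 49 - 1*(-6)² = 49 - 1*36 = 49 - 36 = 13)
y² = 13² = 169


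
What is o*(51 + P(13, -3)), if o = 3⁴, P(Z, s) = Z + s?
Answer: 4941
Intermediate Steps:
o = 81
o*(51 + P(13, -3)) = 81*(51 + (13 - 3)) = 81*(51 + 10) = 81*61 = 4941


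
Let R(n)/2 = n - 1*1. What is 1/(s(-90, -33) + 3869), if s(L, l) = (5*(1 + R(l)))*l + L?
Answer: 1/14834 ≈ 6.7413e-5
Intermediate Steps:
R(n) = -2 + 2*n (R(n) = 2*(n - 1*1) = 2*(n - 1) = 2*(-1 + n) = -2 + 2*n)
s(L, l) = L + l*(-5 + 10*l) (s(L, l) = (5*(1 + (-2 + 2*l)))*l + L = (5*(-1 + 2*l))*l + L = (-5 + 10*l)*l + L = l*(-5 + 10*l) + L = L + l*(-5 + 10*l))
1/(s(-90, -33) + 3869) = 1/((-90 - 5*(-33) + 10*(-33)**2) + 3869) = 1/((-90 + 165 + 10*1089) + 3869) = 1/((-90 + 165 + 10890) + 3869) = 1/(10965 + 3869) = 1/14834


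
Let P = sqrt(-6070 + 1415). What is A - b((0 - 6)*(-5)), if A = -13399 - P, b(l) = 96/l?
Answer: -67011/5 - 7*I*sqrt(95) ≈ -13402.0 - 68.228*I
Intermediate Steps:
P = 7*I*sqrt(95) (P = sqrt(-4655) = 7*I*sqrt(95) ≈ 68.228*I)
A = -13399 - 7*I*sqrt(95) ≈ -13399.0 - 68.228*I
A - b((0 - 6)*(-5)) = (-13399 - 7*I*sqrt(95)) - 96/((0 - 6)*(-5)) = (-13399 - 7*I*sqrt(95)) - 96/((-6*(-5))) = (-13399 - 7*I*sqrt(95)) - 96/30 = (-13399 - 7*I*sqrt(95)) - 1*16/5 = (-13399 - 7*I*sqrt(95)) - 16/5 = -67011/5 - 7*I*sqrt(95)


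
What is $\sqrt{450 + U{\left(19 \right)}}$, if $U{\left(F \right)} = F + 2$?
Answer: $\sqrt{471} \approx 21.703$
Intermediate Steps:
$U{\left(F \right)} = 2 + F$
$\sqrt{450 + U{\left(19 \right)}} = \sqrt{450 + \left(2 + 19\right)} = \sqrt{450 + 21} = \sqrt{471}$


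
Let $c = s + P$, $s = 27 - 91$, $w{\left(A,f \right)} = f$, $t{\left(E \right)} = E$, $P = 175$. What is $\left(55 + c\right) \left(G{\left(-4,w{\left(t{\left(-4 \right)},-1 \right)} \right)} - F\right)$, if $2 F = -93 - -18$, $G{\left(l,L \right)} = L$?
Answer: $6059$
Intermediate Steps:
$F = - \frac{75}{2}$ ($F = \frac{-93 - -18}{2} = \frac{-93 + 18}{2} = \frac{1}{2} \left(-75\right) = - \frac{75}{2} \approx -37.5$)
$s = -64$ ($s = 27 - 91 = -64$)
$c = 111$ ($c = -64 + 175 = 111$)
$\left(55 + c\right) \left(G{\left(-4,w{\left(t{\left(-4 \right)},-1 \right)} \right)} - F\right) = \left(55 + 111\right) \left(-1 - - \frac{75}{2}\right) = 166 \left(-1 + \frac{75}{2}\right) = 166 \cdot \frac{73}{2} = 6059$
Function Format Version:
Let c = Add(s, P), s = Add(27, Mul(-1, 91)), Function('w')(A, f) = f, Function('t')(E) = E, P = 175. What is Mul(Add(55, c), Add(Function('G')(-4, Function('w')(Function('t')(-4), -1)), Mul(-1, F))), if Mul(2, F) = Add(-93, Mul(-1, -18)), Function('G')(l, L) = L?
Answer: 6059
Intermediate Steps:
F = Rational(-75, 2) (F = Mul(Rational(1, 2), Add(-93, Mul(-1, -18))) = Mul(Rational(1, 2), Add(-93, 18)) = Mul(Rational(1, 2), -75) = Rational(-75, 2) ≈ -37.500)
s = -64 (s = Add(27, -91) = -64)
c = 111 (c = Add(-64, 175) = 111)
Mul(Add(55, c), Add(Function('G')(-4, Function('w')(Function('t')(-4), -1)), Mul(-1, F))) = Mul(Add(55, 111), Add(-1, Mul(-1, Rational(-75, 2)))) = Mul(166, Add(-1, Rational(75, 2))) = Mul(166, Rational(73, 2)) = 6059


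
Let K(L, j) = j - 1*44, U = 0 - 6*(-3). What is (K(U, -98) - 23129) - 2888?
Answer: -26159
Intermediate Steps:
U = 18 (U = 0 + 18 = 18)
K(L, j) = -44 + j (K(L, j) = j - 44 = -44 + j)
(K(U, -98) - 23129) - 2888 = ((-44 - 98) - 23129) - 2888 = (-142 - 23129) - 2888 = -23271 - 2888 = -26159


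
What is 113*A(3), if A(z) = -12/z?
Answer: -452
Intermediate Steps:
113*A(3) = 113*(-12/3) = 113*(-12*⅓) = 113*(-4) = -452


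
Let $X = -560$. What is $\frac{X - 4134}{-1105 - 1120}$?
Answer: $\frac{4694}{2225} \approx 2.1097$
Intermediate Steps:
$\frac{X - 4134}{-1105 - 1120} = \frac{-560 - 4134}{-1105 - 1120} = - \frac{4694}{-2225} = \left(-4694\right) \left(- \frac{1}{2225}\right) = \frac{4694}{2225}$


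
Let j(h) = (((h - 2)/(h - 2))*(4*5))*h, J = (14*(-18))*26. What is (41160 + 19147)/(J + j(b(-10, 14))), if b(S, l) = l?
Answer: -60307/6272 ≈ -9.6153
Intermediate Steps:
J = -6552 (J = -252*26 = -6552)
j(h) = 20*h (j(h) = (((-2 + h)/(-2 + h))*20)*h = (1*20)*h = 20*h)
(41160 + 19147)/(J + j(b(-10, 14))) = (41160 + 19147)/(-6552 + 20*14) = 60307/(-6552 + 280) = 60307/(-6272) = 60307*(-1/6272) = -60307/6272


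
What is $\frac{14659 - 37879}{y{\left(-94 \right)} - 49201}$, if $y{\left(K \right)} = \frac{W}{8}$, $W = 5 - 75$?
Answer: $\frac{10320}{21871} \approx 0.47186$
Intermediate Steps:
$W = -70$ ($W = 5 - 75 = -70$)
$y{\left(K \right)} = - \frac{35}{4}$ ($y{\left(K \right)} = - \frac{70}{8} = \left(-70\right) \frac{1}{8} = - \frac{35}{4}$)
$\frac{14659 - 37879}{y{\left(-94 \right)} - 49201} = \frac{14659 - 37879}{- \frac{35}{4} - 49201} = - \frac{23220}{- \frac{196839}{4}} = \left(-23220\right) \left(- \frac{4}{196839}\right) = \frac{10320}{21871}$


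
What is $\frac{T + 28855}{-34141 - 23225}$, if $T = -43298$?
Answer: $\frac{14443}{57366} \approx 0.25177$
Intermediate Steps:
$\frac{T + 28855}{-34141 - 23225} = \frac{-43298 + 28855}{-34141 - 23225} = - \frac{14443}{-57366} = \left(-14443\right) \left(- \frac{1}{57366}\right) = \frac{14443}{57366}$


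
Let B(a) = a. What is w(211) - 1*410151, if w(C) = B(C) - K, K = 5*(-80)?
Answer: -409540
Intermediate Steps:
K = -400
w(C) = 400 + C (w(C) = C - 1*(-400) = C + 400 = 400 + C)
w(211) - 1*410151 = (400 + 211) - 1*410151 = 611 - 410151 = -409540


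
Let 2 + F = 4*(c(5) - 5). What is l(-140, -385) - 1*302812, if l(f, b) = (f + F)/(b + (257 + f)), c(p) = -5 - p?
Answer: -40576707/134 ≈ -3.0281e+5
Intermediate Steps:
F = -62 (F = -2 + 4*((-5 - 1*5) - 5) = -2 + 4*((-5 - 5) - 5) = -2 + 4*(-10 - 5) = -2 + 4*(-15) = -2 - 60 = -62)
l(f, b) = (-62 + f)/(257 + b + f) (l(f, b) = (f - 62)/(b + (257 + f)) = (-62 + f)/(257 + b + f))
l(-140, -385) - 1*302812 = (-62 - 140)/(257 - 385 - 140) - 1*302812 = -202/(-268) - 302812 = -1/268*(-202) - 302812 = 101/134 - 302812 = -40576707/134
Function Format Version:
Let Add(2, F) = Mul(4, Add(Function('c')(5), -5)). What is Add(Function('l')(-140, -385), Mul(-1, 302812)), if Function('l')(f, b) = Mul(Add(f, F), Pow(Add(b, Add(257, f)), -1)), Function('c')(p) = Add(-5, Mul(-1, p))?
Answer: Rational(-40576707, 134) ≈ -3.0281e+5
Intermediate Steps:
F = -62 (F = Add(-2, Mul(4, Add(Add(-5, Mul(-1, 5)), -5))) = Add(-2, Mul(4, Add(Add(-5, -5), -5))) = Add(-2, Mul(4, Add(-10, -5))) = Add(-2, Mul(4, -15)) = Add(-2, -60) = -62)
Function('l')(f, b) = Mul(Pow(Add(257, b, f), -1), Add(-62, f)) (Function('l')(f, b) = Mul(Add(f, -62), Pow(Add(b, Add(257, f)), -1)) = Mul(Add(-62, f), Pow(Add(257, b, f), -1)) = Mul(Pow(Add(257, b, f), -1), Add(-62, f)))
Add(Function('l')(-140, -385), Mul(-1, 302812)) = Add(Mul(Pow(Add(257, -385, -140), -1), Add(-62, -140)), Mul(-1, 302812)) = Add(Mul(Pow(-268, -1), -202), -302812) = Add(Mul(Rational(-1, 268), -202), -302812) = Add(Rational(101, 134), -302812) = Rational(-40576707, 134)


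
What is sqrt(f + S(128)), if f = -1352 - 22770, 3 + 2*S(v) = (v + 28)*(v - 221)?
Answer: I*sqrt(125510)/2 ≈ 177.14*I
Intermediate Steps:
S(v) = -3/2 + (-221 + v)*(28 + v)/2 (S(v) = -3/2 + ((v + 28)*(v - 221))/2 = -3/2 + ((28 + v)*(-221 + v))/2 = -3/2 + ((-221 + v)*(28 + v))/2 = -3/2 + (-221 + v)*(28 + v)/2)
f = -24122
sqrt(f + S(128)) = sqrt(-24122 + (-6191/2 + (1/2)*128**2 - 193/2*128)) = sqrt(-24122 + (-6191/2 + (1/2)*16384 - 12352)) = sqrt(-24122 + (-6191/2 + 8192 - 12352)) = sqrt(-24122 - 14511/2) = sqrt(-62755/2) = I*sqrt(125510)/2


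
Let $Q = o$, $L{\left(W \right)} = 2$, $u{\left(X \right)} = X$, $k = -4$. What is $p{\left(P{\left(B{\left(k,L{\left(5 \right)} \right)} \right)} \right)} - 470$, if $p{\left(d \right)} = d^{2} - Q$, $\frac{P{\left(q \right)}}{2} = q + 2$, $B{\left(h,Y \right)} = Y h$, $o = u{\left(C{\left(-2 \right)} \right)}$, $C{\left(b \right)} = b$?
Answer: $-324$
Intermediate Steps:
$o = -2$
$Q = -2$
$P{\left(q \right)} = 4 + 2 q$ ($P{\left(q \right)} = 2 \left(q + 2\right) = 2 \left(2 + q\right) = 4 + 2 q$)
$p{\left(d \right)} = 2 + d^{2}$ ($p{\left(d \right)} = d^{2} - -2 = d^{2} + 2 = 2 + d^{2}$)
$p{\left(P{\left(B{\left(k,L{\left(5 \right)} \right)} \right)} \right)} - 470 = \left(2 + \left(4 + 2 \cdot 2 \left(-4\right)\right)^{2}\right) - 470 = \left(2 + \left(4 + 2 \left(-8\right)\right)^{2}\right) - 470 = \left(2 + \left(4 - 16\right)^{2}\right) - 470 = \left(2 + \left(-12\right)^{2}\right) - 470 = \left(2 + 144\right) - 470 = 146 - 470 = -324$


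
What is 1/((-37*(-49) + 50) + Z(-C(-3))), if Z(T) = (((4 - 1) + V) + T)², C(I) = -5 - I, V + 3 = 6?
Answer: 1/1927 ≈ 0.00051894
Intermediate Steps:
V = 3 (V = -3 + 6 = 3)
Z(T) = (6 + T)² (Z(T) = (((4 - 1) + 3) + T)² = ((3 + 3) + T)² = (6 + T)²)
1/((-37*(-49) + 50) + Z(-C(-3))) = 1/((-37*(-49) + 50) + (6 - (-5 - 1*(-3)))²) = 1/((1813 + 50) + (6 - (-5 + 3))²) = 1/(1863 + (6 - 1*(-2))²) = 1/(1863 + (6 + 2)²) = 1/(1863 + 8²) = 1/(1863 + 64) = 1/1927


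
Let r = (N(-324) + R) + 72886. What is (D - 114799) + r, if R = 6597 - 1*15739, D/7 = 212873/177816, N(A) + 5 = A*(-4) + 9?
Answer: -8845744969/177816 ≈ -49747.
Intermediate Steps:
N(A) = 4 - 4*A (N(A) = -5 + (A*(-4) + 9) = -5 + (-4*A + 9) = -5 + (9 - 4*A) = 4 - 4*A)
D = 1490111/177816 (D = 7*(212873/177816) = 1490111/177816 ≈ 8.3801)
R = -9142 (R = 6597 - 15739 = -9142)
r = 65044 (r = ((4 - 4*(-324)) - 9142) + 72886 = ((4 + 1296) - 9142) + 72886 = (1300 - 9142) + 72886 = -7842 + 72886 = 65044)
(D - 114799) + r = (1490111/177816 - 114799) + 65044 = -20411608873/177816 + 65044 = -8845744969/177816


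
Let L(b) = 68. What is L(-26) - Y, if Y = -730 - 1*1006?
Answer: 1804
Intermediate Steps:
Y = -1736 (Y = -730 - 1006 = -1736)
L(-26) - Y = 68 - 1*(-1736) = 68 + 1736 = 1804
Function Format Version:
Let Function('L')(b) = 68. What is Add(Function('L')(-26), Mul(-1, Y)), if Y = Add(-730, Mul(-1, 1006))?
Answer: 1804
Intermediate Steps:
Y = -1736 (Y = Add(-730, -1006) = -1736)
Add(Function('L')(-26), Mul(-1, Y)) = Add(68, Mul(-1, -1736)) = Add(68, 1736) = 1804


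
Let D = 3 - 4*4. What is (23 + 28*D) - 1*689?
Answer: -1030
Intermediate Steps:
D = -13 (D = 3 - 16 = -13)
(23 + 28*D) - 1*689 = (23 + 28*(-13)) - 1*689 = (23 - 364) - 689 = -341 - 689 = -1030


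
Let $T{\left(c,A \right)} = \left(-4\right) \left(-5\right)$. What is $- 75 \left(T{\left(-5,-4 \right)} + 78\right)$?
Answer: $-7350$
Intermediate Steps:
$T{\left(c,A \right)} = 20$
$- 75 \left(T{\left(-5,-4 \right)} + 78\right) = - 75 \left(20 + 78\right) = \left(-75\right) 98 = -7350$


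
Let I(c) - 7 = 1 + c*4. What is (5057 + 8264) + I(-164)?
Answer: 12673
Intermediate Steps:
I(c) = 8 + 4*c (I(c) = 7 + (1 + c*4) = 7 + (1 + 4*c) = 8 + 4*c)
(5057 + 8264) + I(-164) = (5057 + 8264) + (8 + 4*(-164)) = 13321 + (8 - 656) = 13321 - 648 = 12673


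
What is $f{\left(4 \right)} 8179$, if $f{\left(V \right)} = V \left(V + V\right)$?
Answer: $261728$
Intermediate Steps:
$f{\left(V \right)} = 2 V^{2}$ ($f{\left(V \right)} = V 2 V = 2 V^{2}$)
$f{\left(4 \right)} 8179 = 2 \cdot 4^{2} \cdot 8179 = 2 \cdot 16 \cdot 8179 = 32 \cdot 8179 = 261728$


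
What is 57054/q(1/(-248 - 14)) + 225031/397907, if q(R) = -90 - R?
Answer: -5942666720287/9382249153 ≈ -633.39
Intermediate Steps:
57054/q(1/(-248 - 14)) + 225031/397907 = 57054/(-90 - 1/(-248 - 14)) + 225031/397907 = 57054/(-90 - 1/(-262)) + 225031*(1/397907) = 57054/(-90 - 1*(-1/262)) + 225031/397907 = 57054/(-90 + 1/262) + 225031/397907 = 57054/(-23579/262) + 225031/397907 = 57054*(-262/23579) + 225031/397907 = -14948148/23579 + 225031/397907 = -5942666720287/9382249153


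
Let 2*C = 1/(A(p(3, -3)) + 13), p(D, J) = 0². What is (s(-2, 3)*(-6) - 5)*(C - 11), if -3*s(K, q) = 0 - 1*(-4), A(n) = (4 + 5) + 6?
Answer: -1845/56 ≈ -32.946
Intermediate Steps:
p(D, J) = 0
A(n) = 15 (A(n) = 9 + 6 = 15)
s(K, q) = -4/3 (s(K, q) = -(0 - 1*(-4))/3 = -(0 + 4)/3 = -⅓*4 = -4/3)
C = 1/56 (C = 1/(2*(15 + 13)) = (½)/28 = (½)*(1/28) = 1/56 ≈ 0.017857)
(s(-2, 3)*(-6) - 5)*(C - 11) = (-4/3*(-6) - 5)*(1/56 - 11) = (8 - 5)*(-615/56) = 3*(-615/56) = -1845/56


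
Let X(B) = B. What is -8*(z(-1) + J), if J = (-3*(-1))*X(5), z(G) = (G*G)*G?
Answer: -112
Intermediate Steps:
z(G) = G**3 (z(G) = G**2*G = G**3)
J = 15 (J = -3*(-1)*5 = 3*5 = 15)
-8*(z(-1) + J) = -8*((-1)**3 + 15) = -8*(-1 + 15) = -8*14 = -112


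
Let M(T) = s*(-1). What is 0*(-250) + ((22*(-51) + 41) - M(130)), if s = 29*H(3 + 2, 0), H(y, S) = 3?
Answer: -994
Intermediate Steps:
s = 87 (s = 29*3 = 87)
M(T) = -87 (M(T) = 87*(-1) = -87)
0*(-250) + ((22*(-51) + 41) - M(130)) = 0*(-250) + ((22*(-51) + 41) - 1*(-87)) = 0 + ((-1122 + 41) + 87) = 0 + (-1081 + 87) = 0 - 994 = -994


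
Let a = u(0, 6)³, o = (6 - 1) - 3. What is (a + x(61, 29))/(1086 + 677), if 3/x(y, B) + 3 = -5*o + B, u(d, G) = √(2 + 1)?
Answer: 3/28208 + 3*√3/1763 ≈ 0.0030537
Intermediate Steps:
u(d, G) = √3
o = 2 (o = 5 - 3 = 2)
a = 3*√3 (a = (√3)³ = 3*√3 ≈ 5.1962)
x(y, B) = 3/(-13 + B) (x(y, B) = 3/(-3 + (-5*2 + B)) = 3/(-3 + (-10 + B)) = 3/(-13 + B))
(a + x(61, 29))/(1086 + 677) = (3*√3 + 3/(-13 + 29))/(1086 + 677) = (3*√3 + 3/16)/1763 = (3*√3 + 3*(1/16))*(1/1763) = (3*√3 + 3/16)*(1/1763) = (3/16 + 3*√3)*(1/1763) = 3/28208 + 3*√3/1763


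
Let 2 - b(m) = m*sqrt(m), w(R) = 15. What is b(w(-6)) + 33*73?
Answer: 2411 - 15*sqrt(15) ≈ 2352.9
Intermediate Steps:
b(m) = 2 - m**(3/2) (b(m) = 2 - m*sqrt(m) = 2 - m**(3/2))
b(w(-6)) + 33*73 = (2 - 15**(3/2)) + 33*73 = (2 - 15*sqrt(15)) + 2409 = 2411 - 15*sqrt(15)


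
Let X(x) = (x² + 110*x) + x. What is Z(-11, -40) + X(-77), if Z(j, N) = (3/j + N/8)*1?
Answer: -28856/11 ≈ -2623.3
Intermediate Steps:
X(x) = x² + 111*x
Z(j, N) = 3/j + N/8 (Z(j, N) = (3/j + N*(⅛))*1 = (3/j + N/8)*1 = 3/j + N/8)
Z(-11, -40) + X(-77) = (3/(-11) + (⅛)*(-40)) - 77*(111 - 77) = (3*(-1/11) - 5) - 77*34 = (-3/11 - 5) - 2618 = -58/11 - 2618 = -28856/11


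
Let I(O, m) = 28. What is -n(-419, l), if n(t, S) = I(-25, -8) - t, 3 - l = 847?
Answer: -447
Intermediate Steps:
l = -844 (l = 3 - 1*847 = 3 - 847 = -844)
n(t, S) = 28 - t
-n(-419, l) = -(28 - 1*(-419)) = -(28 + 419) = -1*447 = -447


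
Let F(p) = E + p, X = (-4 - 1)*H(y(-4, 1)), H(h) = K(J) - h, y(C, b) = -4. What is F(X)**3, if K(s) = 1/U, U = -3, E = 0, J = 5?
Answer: -166375/27 ≈ -6162.0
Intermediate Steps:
K(s) = -1/3 (K(s) = 1/(-3) = -1/3)
H(h) = -1/3 - h
X = -55/3 (X = (-4 - 1)*(-1/3 - 1*(-4)) = -5*(-1/3 + 4) = -5*11/3 = -55/3 ≈ -18.333)
F(p) = p (F(p) = 0 + p = p)
F(X)**3 = (-55/3)**3 = -166375/27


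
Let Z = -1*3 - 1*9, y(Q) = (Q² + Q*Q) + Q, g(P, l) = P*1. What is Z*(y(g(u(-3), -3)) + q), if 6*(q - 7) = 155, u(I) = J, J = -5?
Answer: -934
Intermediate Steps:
u(I) = -5
q = 197/6 (q = 7 + (⅙)*155 = 7 + 155/6 = 197/6 ≈ 32.833)
g(P, l) = P
y(Q) = Q + 2*Q² (y(Q) = (Q² + Q²) + Q = 2*Q² + Q = Q + 2*Q²)
Z = -12 (Z = -3 - 9 = -12)
Z*(y(g(u(-3), -3)) + q) = -12*(-5*(1 + 2*(-5)) + 197/6) = -12*(-5*(1 - 10) + 197/6) = -12*(-5*(-9) + 197/6) = -12*(45 + 197/6) = -12*467/6 = -934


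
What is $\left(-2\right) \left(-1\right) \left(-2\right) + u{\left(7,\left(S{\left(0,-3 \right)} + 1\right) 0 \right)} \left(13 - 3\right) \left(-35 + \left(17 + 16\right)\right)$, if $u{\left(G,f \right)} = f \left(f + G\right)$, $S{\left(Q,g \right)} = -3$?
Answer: $-4$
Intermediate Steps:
$u{\left(G,f \right)} = f \left(G + f\right)$
$\left(-2\right) \left(-1\right) \left(-2\right) + u{\left(7,\left(S{\left(0,-3 \right)} + 1\right) 0 \right)} \left(13 - 3\right) \left(-35 + \left(17 + 16\right)\right) = \left(-2\right) \left(-1\right) \left(-2\right) + \left(-3 + 1\right) 0 \left(7 + \left(-3 + 1\right) 0\right) \left(13 - 3\right) \left(-35 + \left(17 + 16\right)\right) = 2 \left(-2\right) + \left(-2\right) 0 \left(7 - 0\right) 10 \left(-35 + 33\right) = -4 + 0 \left(7 + 0\right) 10 \left(-2\right) = -4 + 0 \cdot 7 \left(-20\right) = -4 + 0 \left(-20\right) = -4 + 0 = -4$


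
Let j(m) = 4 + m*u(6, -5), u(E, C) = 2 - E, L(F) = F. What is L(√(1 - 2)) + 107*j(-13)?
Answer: 5992 + I ≈ 5992.0 + 1.0*I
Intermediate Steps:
j(m) = 4 - 4*m (j(m) = 4 + m*(2 - 1*6) = 4 + m*(2 - 6) = 4 + m*(-4) = 4 - 4*m)
L(√(1 - 2)) + 107*j(-13) = √(1 - 2) + 107*(4 - 4*(-13)) = √(-1) + 107*(4 + 52) = I + 107*56 = I + 5992 = 5992 + I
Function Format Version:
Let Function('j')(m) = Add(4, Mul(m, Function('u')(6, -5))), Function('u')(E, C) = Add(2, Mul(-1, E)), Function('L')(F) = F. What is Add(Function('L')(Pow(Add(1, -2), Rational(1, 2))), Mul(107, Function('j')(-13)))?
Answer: Add(5992, I) ≈ Add(5992.0, Mul(1.0000, I))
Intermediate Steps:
Function('j')(m) = Add(4, Mul(-4, m)) (Function('j')(m) = Add(4, Mul(m, Add(2, Mul(-1, 6)))) = Add(4, Mul(m, Add(2, -6))) = Add(4, Mul(m, -4)) = Add(4, Mul(-4, m)))
Add(Function('L')(Pow(Add(1, -2), Rational(1, 2))), Mul(107, Function('j')(-13))) = Add(Pow(Add(1, -2), Rational(1, 2)), Mul(107, Add(4, Mul(-4, -13)))) = Add(Pow(-1, Rational(1, 2)), Mul(107, Add(4, 52))) = Add(I, Mul(107, 56)) = Add(I, 5992) = Add(5992, I)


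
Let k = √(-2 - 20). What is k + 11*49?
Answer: 539 + I*√22 ≈ 539.0 + 4.6904*I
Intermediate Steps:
k = I*√22 (k = √(-22) = I*√22 ≈ 4.6904*I)
k + 11*49 = I*√22 + 11*49 = I*√22 + 539 = 539 + I*√22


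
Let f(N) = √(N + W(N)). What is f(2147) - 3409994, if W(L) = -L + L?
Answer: -3409994 + √2147 ≈ -3.4099e+6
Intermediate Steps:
W(L) = 0
f(N) = √N (f(N) = √(N + 0) = √N)
f(2147) - 3409994 = √2147 - 3409994 = -3409994 + √2147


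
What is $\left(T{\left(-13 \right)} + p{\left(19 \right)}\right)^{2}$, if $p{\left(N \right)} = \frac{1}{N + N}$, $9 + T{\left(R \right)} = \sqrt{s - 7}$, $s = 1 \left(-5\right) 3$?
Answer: $\frac{84513}{1444} - \frac{341 i \sqrt{22}}{19} \approx 58.527 - 84.181 i$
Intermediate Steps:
$s = -15$ ($s = \left(-5\right) 3 = -15$)
$T{\left(R \right)} = -9 + i \sqrt{22}$ ($T{\left(R \right)} = -9 + \sqrt{-15 - 7} = -9 + \sqrt{-22} = -9 + i \sqrt{22}$)
$p{\left(N \right)} = \frac{1}{2 N}$
$\left(T{\left(-13 \right)} + p{\left(19 \right)}\right)^{2} = \left(\left(-9 + i \sqrt{22}\right) + \frac{1}{2 \cdot 19}\right)^{2} = \left(\left(-9 + i \sqrt{22}\right) + \frac{1}{2} \cdot \frac{1}{19}\right)^{2} = \left(\left(-9 + i \sqrt{22}\right) + \frac{1}{38}\right)^{2} = \left(- \frac{341}{38} + i \sqrt{22}\right)^{2}$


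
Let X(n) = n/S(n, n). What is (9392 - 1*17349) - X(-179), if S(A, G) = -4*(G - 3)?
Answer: -5792517/728 ≈ -7956.8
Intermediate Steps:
S(A, G) = 12 - 4*G (S(A, G) = -4*(-3 + G) = 12 - 4*G)
X(n) = n/(12 - 4*n)
(9392 - 1*17349) - X(-179) = (9392 - 1*17349) - (-1)*(-179)/(-12 + 4*(-179)) = (9392 - 17349) - (-1)*(-179)/(-12 - 716) = -7957 - (-1)*(-179)/(-728) = -7957 - (-1)*(-179)*(-1)/728 = -7957 - 1*(-179/728) = -7957 + 179/728 = -5792517/728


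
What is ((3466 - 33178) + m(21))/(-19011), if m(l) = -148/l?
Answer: 624100/399231 ≈ 1.5633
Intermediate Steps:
((3466 - 33178) + m(21))/(-19011) = ((3466 - 33178) - 148/21)/(-19011) = (-29712 - 148*1/21)*(-1/19011) = (-29712 - 148/21)*(-1/19011) = -624100/21*(-1/19011) = 624100/399231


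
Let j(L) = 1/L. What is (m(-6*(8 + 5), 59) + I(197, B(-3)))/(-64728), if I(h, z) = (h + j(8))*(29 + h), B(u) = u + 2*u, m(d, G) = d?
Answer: -177889/258912 ≈ -0.68706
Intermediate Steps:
B(u) = 3*u
I(h, z) = (29 + h)*(⅛ + h) (I(h, z) = (h + 1/8)*(29 + h) = (h + ⅛)*(29 + h) = (⅛ + h)*(29 + h) = (29 + h)*(⅛ + h))
(m(-6*(8 + 5), 59) + I(197, B(-3)))/(-64728) = (-6*(8 + 5) + (29/8 + 197² + (233/8)*197))/(-64728) = (-6*13 + (29/8 + 38809 + 45901/8))*(-1/64728) = (-78 + 178201/4)*(-1/64728) = (177889/4)*(-1/64728) = -177889/258912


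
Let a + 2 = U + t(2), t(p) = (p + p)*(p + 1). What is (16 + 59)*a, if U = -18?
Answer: -600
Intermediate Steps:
t(p) = 2*p*(1 + p) (t(p) = (2*p)*(1 + p) = 2*p*(1 + p))
a = -8 (a = -2 + (-18 + 2*2*(1 + 2)) = -2 + (-18 + 2*2*3) = -2 + (-18 + 12) = -2 - 6 = -8)
(16 + 59)*a = (16 + 59)*(-8) = 75*(-8) = -600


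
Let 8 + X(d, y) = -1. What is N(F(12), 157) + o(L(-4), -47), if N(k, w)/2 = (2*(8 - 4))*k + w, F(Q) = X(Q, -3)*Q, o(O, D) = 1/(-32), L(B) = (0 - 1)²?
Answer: -45249/32 ≈ -1414.0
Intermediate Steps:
L(B) = 1 (L(B) = (-1)² = 1)
X(d, y) = -9 (X(d, y) = -8 - 1 = -9)
o(O, D) = -1/32
F(Q) = -9*Q
N(k, w) = 2*w + 16*k (N(k, w) = 2*((2*(8 - 4))*k + w) = 2*((2*4)*k + w) = 2*(8*k + w) = 2*(w + 8*k) = 2*w + 16*k)
N(F(12), 157) + o(L(-4), -47) = (2*157 + 16*(-9*12)) - 1/32 = (314 + 16*(-108)) - 1/32 = (314 - 1728) - 1/32 = -1414 - 1/32 = -45249/32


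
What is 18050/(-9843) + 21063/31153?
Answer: -354988541/306638979 ≈ -1.1577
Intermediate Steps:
18050/(-9843) + 21063/31153 = 18050*(-1/9843) + 21063*(1/31153) = -18050/9843 + 21063/31153 = -354988541/306638979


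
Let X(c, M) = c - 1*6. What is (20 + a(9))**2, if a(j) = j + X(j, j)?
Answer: 1024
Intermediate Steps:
X(c, M) = -6 + c (X(c, M) = c - 6 = -6 + c)
a(j) = -6 + 2*j (a(j) = j + (-6 + j) = -6 + 2*j)
(20 + a(9))**2 = (20 + (-6 + 2*9))**2 = (20 + (-6 + 18))**2 = (20 + 12)**2 = 32**2 = 1024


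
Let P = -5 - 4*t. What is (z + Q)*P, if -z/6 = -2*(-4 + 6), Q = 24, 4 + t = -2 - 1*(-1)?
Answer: 720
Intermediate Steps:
t = -5 (t = -4 + (-2 - 1*(-1)) = -4 + (-2 + 1) = -4 - 1 = -5)
z = 24 (z = -(-12)*(-4 + 6) = -(-12)*2 = -6*(-4) = 24)
P = 15 (P = -5 - 4*(-5) = -5 + 20 = 15)
(z + Q)*P = (24 + 24)*15 = 48*15 = 720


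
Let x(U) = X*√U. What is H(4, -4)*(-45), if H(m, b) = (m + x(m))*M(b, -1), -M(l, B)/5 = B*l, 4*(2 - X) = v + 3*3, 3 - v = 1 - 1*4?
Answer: 450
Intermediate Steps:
v = 6 (v = 3 - (1 - 1*4) = 3 - (1 - 4) = 3 - 1*(-3) = 3 + 3 = 6)
X = -7/4 (X = 2 - (6 + 3*3)/4 = 2 - (6 + 9)/4 = 2 - ¼*15 = 2 - 15/4 = -7/4 ≈ -1.7500)
M(l, B) = -5*B*l
x(U) = -7*√U/4
H(m, b) = 5*b*(m - 7*√m/4) (H(m, b) = (m - 7*√m/4)*(-5*(-1)*b) = (m - 7*√m/4)*(5*b) = 5*b*(m - 7*√m/4))
H(4, -4)*(-45) = ((5/4)*(-4)*(-7*√4 + 4*4))*(-45) = ((5/4)*(-4)*(-7*2 + 16))*(-45) = ((5/4)*(-4)*(-14 + 16))*(-45) = ((5/4)*(-4)*2)*(-45) = -10*(-45) = 450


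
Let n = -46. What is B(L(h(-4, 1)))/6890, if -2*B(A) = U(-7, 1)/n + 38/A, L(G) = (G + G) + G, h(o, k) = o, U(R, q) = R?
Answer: 4/18285 ≈ 0.00021876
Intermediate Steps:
L(G) = 3*G (L(G) = 2*G + G = 3*G)
B(A) = -7/92 - 19/A (B(A) = -(-7/(-46) + 38/A)/2 = -(-7*(-1/46) + 38/A)/2 = -(7/46 + 38/A)/2 = -7/92 - 19/A)
B(L(h(-4, 1)))/6890 = (-7/92 - 19/(3*(-4)))/6890 = (-7/92 - 19/(-12))*(1/6890) = (-7/92 - 19*(-1/12))*(1/6890) = (-7/92 + 19/12)*(1/6890) = (104/69)*(1/6890) = 4/18285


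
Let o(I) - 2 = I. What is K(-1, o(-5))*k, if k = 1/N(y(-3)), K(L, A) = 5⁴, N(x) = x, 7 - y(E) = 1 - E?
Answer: 625/3 ≈ 208.33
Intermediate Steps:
y(E) = 6 + E (y(E) = 7 - (1 - E) = 7 + (-1 + E) = 6 + E)
o(I) = 2 + I
K(L, A) = 625
k = ⅓ (k = 1/(6 - 3) = 1/3 = ⅓ ≈ 0.33333)
K(-1, o(-5))*k = 625*(⅓) = 625/3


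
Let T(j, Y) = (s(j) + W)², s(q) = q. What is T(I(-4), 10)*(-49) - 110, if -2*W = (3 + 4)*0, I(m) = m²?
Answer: -12654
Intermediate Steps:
W = 0 (W = -(3 + 4)*0/2 = -7*0/2 = -½*0 = 0)
T(j, Y) = j² (T(j, Y) = (j + 0)² = j²)
T(I(-4), 10)*(-49) - 110 = ((-4)²)²*(-49) - 110 = 16²*(-49) - 110 = 256*(-49) - 110 = -12544 - 110 = -12654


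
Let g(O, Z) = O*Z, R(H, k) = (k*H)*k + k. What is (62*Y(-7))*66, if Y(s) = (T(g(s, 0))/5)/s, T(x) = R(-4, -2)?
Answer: 73656/35 ≈ 2104.5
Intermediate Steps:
R(H, k) = k + H*k² (R(H, k) = (H*k)*k + k = H*k² + k = k + H*k²)
T(x) = -18 (T(x) = -2*(1 - 4*(-2)) = -2*(1 + 8) = -2*9 = -18)
Y(s) = -18/(5*s) (Y(s) = (-18/5)/s = (-18*⅕)/s = -18/(5*s))
(62*Y(-7))*66 = (62*(-18/5/(-7)))*66 = (62*(-18/5*(-⅐)))*66 = (62*(18/35))*66 = (1116/35)*66 = 73656/35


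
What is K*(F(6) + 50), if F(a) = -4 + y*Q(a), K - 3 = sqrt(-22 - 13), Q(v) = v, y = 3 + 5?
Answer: 282 + 94*I*sqrt(35) ≈ 282.0 + 556.11*I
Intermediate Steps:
y = 8
K = 3 + I*sqrt(35) (K = 3 + sqrt(-22 - 13) = 3 + sqrt(-35) = 3 + I*sqrt(35) ≈ 3.0 + 5.9161*I)
F(a) = -4 + 8*a
K*(F(6) + 50) = (3 + I*sqrt(35))*((-4 + 8*6) + 50) = (3 + I*sqrt(35))*((-4 + 48) + 50) = (3 + I*sqrt(35))*(44 + 50) = (3 + I*sqrt(35))*94 = 282 + 94*I*sqrt(35)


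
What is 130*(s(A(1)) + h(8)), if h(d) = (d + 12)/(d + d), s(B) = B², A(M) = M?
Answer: 585/2 ≈ 292.50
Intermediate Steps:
h(d) = (12 + d)/(2*d) (h(d) = (12 + d)/((2*d)) = (12 + d)*(1/(2*d)) = (12 + d)/(2*d))
130*(s(A(1)) + h(8)) = 130*(1² + (½)*(12 + 8)/8) = 130*(1 + (½)*(⅛)*20) = 130*(1 + 5/4) = 130*(9/4) = 585/2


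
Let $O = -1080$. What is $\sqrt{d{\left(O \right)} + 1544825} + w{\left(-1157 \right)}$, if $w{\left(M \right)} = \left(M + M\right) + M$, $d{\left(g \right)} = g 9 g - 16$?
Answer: $-3471 + \sqrt{12042409} \approx -0.78257$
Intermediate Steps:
$d{\left(g \right)} = -16 + 9 g^{2}$ ($d{\left(g \right)} = 9 g^{2} - 16 = -16 + 9 g^{2}$)
$w{\left(M \right)} = 3 M$ ($w{\left(M \right)} = 2 M + M = 3 M$)
$\sqrt{d{\left(O \right)} + 1544825} + w{\left(-1157 \right)} = \sqrt{\left(-16 + 9 \left(-1080\right)^{2}\right) + 1544825} + 3 \left(-1157\right) = \sqrt{\left(-16 + 9 \cdot 1166400\right) + 1544825} - 3471 = \sqrt{\left(-16 + 10497600\right) + 1544825} - 3471 = \sqrt{10497584 + 1544825} - 3471 = \sqrt{12042409} - 3471 = -3471 + \sqrt{12042409}$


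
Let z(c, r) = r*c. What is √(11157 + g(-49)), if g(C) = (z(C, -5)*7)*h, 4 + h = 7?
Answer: √16302 ≈ 127.68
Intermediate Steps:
h = 3 (h = -4 + 7 = 3)
z(c, r) = c*r
g(C) = -105*C (g(C) = ((C*(-5))*7)*3 = (-5*C*7)*3 = -35*C*3 = -105*C)
√(11157 + g(-49)) = √(11157 - 105*(-49)) = √(11157 + 5145) = √16302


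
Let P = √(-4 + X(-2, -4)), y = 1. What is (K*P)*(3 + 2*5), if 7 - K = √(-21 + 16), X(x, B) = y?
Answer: 13*√15 + 91*I*√3 ≈ 50.349 + 157.62*I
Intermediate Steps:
X(x, B) = 1
P = I*√3 (P = √(-4 + 1) = √(-3) = I*√3 ≈ 1.732*I)
K = 7 - I*√5 (K = 7 - √(-21 + 16) = 7 - √(-5) = 7 - I*√5 ≈ 7.0 - 2.2361*I)
(K*P)*(3 + 2*5) = ((7 - I*√5)*(I*√3))*(3 + 2*5) = (I*√3*(7 - I*√5))*(3 + 10) = (I*√3*(7 - I*√5))*13 = 13*I*√3*(7 - I*√5)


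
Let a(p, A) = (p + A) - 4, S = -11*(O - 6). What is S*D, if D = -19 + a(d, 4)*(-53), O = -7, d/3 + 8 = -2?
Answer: 224653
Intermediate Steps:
d = -30 (d = -24 + 3*(-2) = -24 - 6 = -30)
S = 143 (S = -11*(-7 - 6) = -11*(-13) = 143)
a(p, A) = -4 + A + p (a(p, A) = (A + p) - 4 = -4 + A + p)
D = 1571 (D = -19 + (-4 + 4 - 30)*(-53) = -19 - 30*(-53) = -19 + 1590 = 1571)
S*D = 143*1571 = 224653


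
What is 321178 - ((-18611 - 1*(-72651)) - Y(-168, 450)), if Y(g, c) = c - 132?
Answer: 267456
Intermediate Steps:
Y(g, c) = -132 + c
321178 - ((-18611 - 1*(-72651)) - Y(-168, 450)) = 321178 - ((-18611 - 1*(-72651)) - (-132 + 450)) = 321178 - ((-18611 + 72651) - 1*318) = 321178 - (54040 - 318) = 321178 - 1*53722 = 321178 - 53722 = 267456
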